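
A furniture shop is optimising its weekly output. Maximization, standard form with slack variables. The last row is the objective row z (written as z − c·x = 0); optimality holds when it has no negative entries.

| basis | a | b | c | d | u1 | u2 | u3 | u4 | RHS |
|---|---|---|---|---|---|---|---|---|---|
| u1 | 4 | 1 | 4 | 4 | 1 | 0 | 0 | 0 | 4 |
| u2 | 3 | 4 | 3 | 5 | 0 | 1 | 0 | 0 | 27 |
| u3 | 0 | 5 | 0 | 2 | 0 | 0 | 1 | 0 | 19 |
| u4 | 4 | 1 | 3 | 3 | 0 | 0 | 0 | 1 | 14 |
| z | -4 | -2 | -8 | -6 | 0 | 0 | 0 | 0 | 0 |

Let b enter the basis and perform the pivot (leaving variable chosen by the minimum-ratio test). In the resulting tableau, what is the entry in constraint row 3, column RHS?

Ratio test on column b — row 1: 4/1 = 4; row 2: 27/4 = 27/4; row 3: 19/5 = 19/5; row 4: 14/1 = 14. Minimum is 19/5 at row 3 (u3 leaves); pivot element 5.
Divide row 3 by 5; eliminate column b from the other rows.
In the new row 3, the RHS entry is the old entry divided by the pivot: 19/5 = 19/5.

19/5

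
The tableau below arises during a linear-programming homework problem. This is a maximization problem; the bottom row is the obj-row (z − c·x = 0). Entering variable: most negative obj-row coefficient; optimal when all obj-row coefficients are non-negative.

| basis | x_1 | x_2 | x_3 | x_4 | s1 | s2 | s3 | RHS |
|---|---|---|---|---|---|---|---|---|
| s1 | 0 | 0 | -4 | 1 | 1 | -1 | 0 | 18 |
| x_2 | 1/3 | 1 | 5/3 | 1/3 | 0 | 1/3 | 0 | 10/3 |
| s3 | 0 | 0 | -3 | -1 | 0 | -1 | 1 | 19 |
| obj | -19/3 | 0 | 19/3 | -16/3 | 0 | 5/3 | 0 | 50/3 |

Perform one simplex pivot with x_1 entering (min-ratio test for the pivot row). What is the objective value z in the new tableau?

80

Ratio test on column x_1 — row 1: entry 0 ≤ 0; row 2: (10/3)/(1/3) = 10; row 3: entry 0 ≤ 0. Minimum is 10 at row 2 (x_2 leaves); pivot element 1/3.
Pivot on row 2; the obj-row RHS becomes 50/3 − (-19/3)·10 = 80.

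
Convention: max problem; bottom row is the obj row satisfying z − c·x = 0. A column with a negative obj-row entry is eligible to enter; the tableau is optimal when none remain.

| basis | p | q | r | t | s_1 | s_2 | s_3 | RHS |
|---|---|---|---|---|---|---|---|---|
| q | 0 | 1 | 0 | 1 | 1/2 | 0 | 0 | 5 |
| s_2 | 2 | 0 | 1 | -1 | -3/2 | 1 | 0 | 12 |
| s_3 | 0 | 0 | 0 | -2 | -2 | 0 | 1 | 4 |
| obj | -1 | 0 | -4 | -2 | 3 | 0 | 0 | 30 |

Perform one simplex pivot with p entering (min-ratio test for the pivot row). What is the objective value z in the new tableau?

36

Ratio test on column p — row 1: entry 0 ≤ 0; row 2: 12/2 = 6; row 3: entry 0 ≤ 0. Minimum is 6 at row 2 (s_2 leaves); pivot element 2.
Pivot on row 2; the obj-row RHS becomes 30 − (-1)·6 = 36.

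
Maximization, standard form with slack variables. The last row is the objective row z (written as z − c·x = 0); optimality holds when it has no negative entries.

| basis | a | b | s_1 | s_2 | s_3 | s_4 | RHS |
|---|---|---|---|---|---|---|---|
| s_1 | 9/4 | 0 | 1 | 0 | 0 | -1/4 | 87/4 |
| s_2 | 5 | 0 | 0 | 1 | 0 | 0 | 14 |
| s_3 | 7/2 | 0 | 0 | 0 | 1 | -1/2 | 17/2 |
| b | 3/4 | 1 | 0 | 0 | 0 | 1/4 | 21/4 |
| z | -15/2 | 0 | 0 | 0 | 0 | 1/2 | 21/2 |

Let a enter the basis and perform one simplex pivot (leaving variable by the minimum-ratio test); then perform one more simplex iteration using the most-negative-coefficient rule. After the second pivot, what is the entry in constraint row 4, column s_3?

Ratio test on column a — row 1: (87/4)/(9/4) = 29/3; row 2: 14/5 = 14/5; row 3: (17/2)/(7/2) = 17/7; row 4: (21/4)/(3/4) = 7. Minimum is 17/7 at row 3 (s_3 leaves); pivot element 7/2.
Divide row 3 by 7/2; eliminate column a from the other rows.
Second iteration: most negative z-row entry is -4/7 in column s_4, so s_4 enters.
Ratio test on column s_4 — row 1: (114/7)/(1/14) = 228; row 2: (13/7)/(5/7) = 13/5; row 3: entry -1/7 ≤ 0; row 4: (24/7)/(5/14) = 48/5. Minimum is 13/5 at row 2 (s_2 leaves); pivot element 5/7.
Divide row 2 by 5/7; eliminate column s_4 from the other rows.
After both pivots, the entry at constraint row 4, column s_3 is 1/2.

1/2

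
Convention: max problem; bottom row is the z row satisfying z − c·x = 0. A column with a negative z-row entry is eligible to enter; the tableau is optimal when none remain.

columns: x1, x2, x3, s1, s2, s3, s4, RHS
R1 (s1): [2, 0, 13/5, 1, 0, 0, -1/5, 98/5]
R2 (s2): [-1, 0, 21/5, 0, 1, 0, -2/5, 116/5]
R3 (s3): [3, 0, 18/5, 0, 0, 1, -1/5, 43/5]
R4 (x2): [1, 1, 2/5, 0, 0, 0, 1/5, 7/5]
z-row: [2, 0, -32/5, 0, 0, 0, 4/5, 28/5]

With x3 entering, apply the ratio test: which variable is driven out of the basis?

Column x3 entries and ratios — s1: (98/5)/(13/5) = 98/13; s2: (116/5)/(21/5) = 116/21; s3: (43/5)/(18/5) = 43/18; x2: (7/5)/(2/5) = 7/2.
Smallest ratio is 43/18 in the row of s3, so s3 leaves.

s3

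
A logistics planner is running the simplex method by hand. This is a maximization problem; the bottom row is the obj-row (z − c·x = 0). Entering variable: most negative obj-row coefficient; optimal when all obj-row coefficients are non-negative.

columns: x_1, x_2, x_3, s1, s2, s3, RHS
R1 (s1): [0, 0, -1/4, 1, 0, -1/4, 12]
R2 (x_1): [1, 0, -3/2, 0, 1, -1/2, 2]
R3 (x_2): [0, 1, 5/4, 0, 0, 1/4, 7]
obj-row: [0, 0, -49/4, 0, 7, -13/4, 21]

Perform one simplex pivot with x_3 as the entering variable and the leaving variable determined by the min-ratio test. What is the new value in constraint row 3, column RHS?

Ratio test on column x_3 — row 1: entry -1/4 ≤ 0; row 2: entry -3/2 ≤ 0; row 3: 7/(5/4) = 28/5. Minimum is 28/5 at row 3 (x_2 leaves); pivot element 5/4.
Divide row 3 by 5/4; eliminate column x_3 from the other rows.
In the new row 3, the RHS entry is the old entry divided by the pivot: 7/(5/4) = 28/5.

28/5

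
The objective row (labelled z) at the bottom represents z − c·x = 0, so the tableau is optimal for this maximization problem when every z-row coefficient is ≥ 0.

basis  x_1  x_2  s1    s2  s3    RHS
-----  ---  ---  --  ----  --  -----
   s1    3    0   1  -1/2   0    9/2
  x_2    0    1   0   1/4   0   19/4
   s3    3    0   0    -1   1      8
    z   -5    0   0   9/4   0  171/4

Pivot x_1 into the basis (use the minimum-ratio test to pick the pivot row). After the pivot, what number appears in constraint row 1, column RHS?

3/2

Ratio test on column x_1 — row 1: (9/2)/3 = 3/2; row 2: entry 0 ≤ 0; row 3: 8/3 = 8/3. Minimum is 3/2 at row 1 (s1 leaves); pivot element 3.
Divide row 1 by 3; eliminate column x_1 from the other rows.
In the new row 1, the RHS entry is the old entry divided by the pivot: (9/2)/3 = 3/2.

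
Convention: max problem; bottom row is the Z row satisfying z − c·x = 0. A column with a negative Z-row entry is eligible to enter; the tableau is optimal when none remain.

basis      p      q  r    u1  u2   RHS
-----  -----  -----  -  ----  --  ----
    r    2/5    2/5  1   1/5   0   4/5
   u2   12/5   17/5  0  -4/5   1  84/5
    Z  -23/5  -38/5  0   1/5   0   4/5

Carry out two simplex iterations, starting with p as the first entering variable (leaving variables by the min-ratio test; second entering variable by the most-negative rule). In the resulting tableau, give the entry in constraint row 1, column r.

5/2

Ratio test on column p — row 1: (4/5)/(2/5) = 2; row 2: (84/5)/(12/5) = 7. Minimum is 2 at row 1 (r leaves); pivot element 2/5.
Divide row 1 by 2/5; eliminate column p from the other rows.
Second iteration: most negative Z-row entry is -3 in column q, so q enters.
Ratio test on column q — row 1: 2/1 = 2; row 2: 12/1 = 12. Minimum is 2 at row 1 (p leaves); pivot element 1.
Divide row 1 by 1; eliminate column q from the other rows.
After both pivots, the entry at constraint row 1, column r is 5/2.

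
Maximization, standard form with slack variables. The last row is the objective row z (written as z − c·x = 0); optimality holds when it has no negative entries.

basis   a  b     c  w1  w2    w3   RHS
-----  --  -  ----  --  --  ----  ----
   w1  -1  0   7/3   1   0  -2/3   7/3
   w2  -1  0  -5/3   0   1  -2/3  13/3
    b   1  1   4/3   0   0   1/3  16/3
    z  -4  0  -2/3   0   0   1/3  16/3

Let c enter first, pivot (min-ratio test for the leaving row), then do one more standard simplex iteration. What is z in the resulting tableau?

Ratio test on column c — row 1: (7/3)/(7/3) = 1; row 2: entry -5/3 ≤ 0; row 3: (16/3)/(4/3) = 4. Minimum is 1 at row 1 (w1 leaves); pivot element 7/3.
Pivot on row 1; the z-row RHS becomes 16/3 − (-2/3)·1 = 6.
Next entering variable (most negative z-row entry -30/7): a.
Ratio test on column a — row 1: entry -3/7 ≤ 0; row 2: entry -12/7 ≤ 0; row 3: 4/(11/7) = 28/11. Minimum is 28/11 at row 3 (b leaves); pivot element 11/7.
After the second pivot the z-row RHS is 6 − (-30/7)·(28/11) = 186/11.

186/11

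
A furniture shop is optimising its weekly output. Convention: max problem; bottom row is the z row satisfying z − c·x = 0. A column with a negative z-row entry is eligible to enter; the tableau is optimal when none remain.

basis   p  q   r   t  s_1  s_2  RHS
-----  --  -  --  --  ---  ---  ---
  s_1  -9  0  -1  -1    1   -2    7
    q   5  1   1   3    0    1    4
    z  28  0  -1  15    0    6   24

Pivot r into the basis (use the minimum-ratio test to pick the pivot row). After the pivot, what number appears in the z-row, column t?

18

Ratio test on column r — row 1: entry -1 ≤ 0; row 2: 4/1 = 4. Minimum is 4 at row 2 (q leaves); pivot element 1.
Divide row 2 by 1; eliminate column r from the other rows.
z-row update in column t: 15 − (-1)·3 = 18.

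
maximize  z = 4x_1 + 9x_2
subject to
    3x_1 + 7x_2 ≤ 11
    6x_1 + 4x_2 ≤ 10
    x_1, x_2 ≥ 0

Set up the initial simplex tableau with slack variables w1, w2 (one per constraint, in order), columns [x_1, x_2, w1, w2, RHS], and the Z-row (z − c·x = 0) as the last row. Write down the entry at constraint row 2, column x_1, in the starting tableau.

6

Constraint 2 has coefficient 6 on x_1.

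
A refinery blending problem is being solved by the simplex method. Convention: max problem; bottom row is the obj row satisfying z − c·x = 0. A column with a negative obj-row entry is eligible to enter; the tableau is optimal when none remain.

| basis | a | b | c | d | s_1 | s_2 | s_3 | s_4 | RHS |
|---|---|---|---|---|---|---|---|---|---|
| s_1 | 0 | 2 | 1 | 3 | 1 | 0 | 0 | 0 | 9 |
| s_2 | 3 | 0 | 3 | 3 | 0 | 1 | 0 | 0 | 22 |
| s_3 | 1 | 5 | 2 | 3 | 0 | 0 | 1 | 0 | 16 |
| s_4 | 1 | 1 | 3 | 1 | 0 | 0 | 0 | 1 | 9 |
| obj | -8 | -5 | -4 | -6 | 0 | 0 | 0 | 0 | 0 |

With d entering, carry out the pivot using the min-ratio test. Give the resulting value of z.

18

Ratio test on column d — row 1: 9/3 = 3; row 2: 22/3 = 22/3; row 3: 16/3 = 16/3; row 4: 9/1 = 9. Minimum is 3 at row 1 (s_1 leaves); pivot element 3.
Pivot on row 1; the obj-row RHS becomes 0 − (-6)·3 = 18.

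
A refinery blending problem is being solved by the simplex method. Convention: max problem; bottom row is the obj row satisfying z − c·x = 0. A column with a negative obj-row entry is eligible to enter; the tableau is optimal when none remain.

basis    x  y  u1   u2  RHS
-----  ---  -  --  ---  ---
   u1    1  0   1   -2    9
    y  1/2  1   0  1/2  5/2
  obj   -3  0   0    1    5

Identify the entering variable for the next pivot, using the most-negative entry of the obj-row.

Negative obj-row entries: x: -3.
The most negative is -3 in column x, so x enters.

x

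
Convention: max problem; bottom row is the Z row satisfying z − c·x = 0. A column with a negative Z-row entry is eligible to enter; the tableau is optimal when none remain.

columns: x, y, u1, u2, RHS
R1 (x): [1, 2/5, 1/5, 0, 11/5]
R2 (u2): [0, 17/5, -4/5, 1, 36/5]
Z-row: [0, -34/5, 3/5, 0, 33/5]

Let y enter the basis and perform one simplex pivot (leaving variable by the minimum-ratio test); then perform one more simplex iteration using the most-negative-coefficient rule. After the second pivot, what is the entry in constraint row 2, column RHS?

16/5

Ratio test on column y — row 1: (11/5)/(2/5) = 11/2; row 2: (36/5)/(17/5) = 36/17. Minimum is 36/17 at row 2 (u2 leaves); pivot element 17/5.
Divide row 2 by 17/5; eliminate column y from the other rows.
Second iteration: most negative Z-row entry is -1 in column u1, so u1 enters.
Ratio test on column u1 — row 1: (23/17)/(5/17) = 23/5; row 2: entry -4/17 ≤ 0. Minimum is 23/5 at row 1 (x leaves); pivot element 5/17.
Divide row 1 by 5/17; eliminate column u1 from the other rows.
After both pivots, the entry at constraint row 2, column RHS is 16/5.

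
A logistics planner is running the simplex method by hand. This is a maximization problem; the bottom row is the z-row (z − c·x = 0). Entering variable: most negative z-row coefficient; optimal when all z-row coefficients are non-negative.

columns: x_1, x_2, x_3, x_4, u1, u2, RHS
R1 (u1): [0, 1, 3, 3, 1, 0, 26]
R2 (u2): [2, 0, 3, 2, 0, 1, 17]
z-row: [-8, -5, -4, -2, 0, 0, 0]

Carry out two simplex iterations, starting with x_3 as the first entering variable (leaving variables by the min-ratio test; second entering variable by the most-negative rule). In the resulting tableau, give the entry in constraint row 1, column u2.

0

Ratio test on column x_3 — row 1: 26/3 = 26/3; row 2: 17/3 = 17/3. Minimum is 17/3 at row 2 (u2 leaves); pivot element 3.
Divide row 2 by 3; eliminate column x_3 from the other rows.
Second iteration: most negative z-row entry is -16/3 in column x_1, so x_1 enters.
Ratio test on column x_1 — row 1: entry -2 ≤ 0; row 2: (17/3)/(2/3) = 17/2. Minimum is 17/2 at row 2 (x_3 leaves); pivot element 2/3.
Divide row 2 by 2/3; eliminate column x_1 from the other rows.
After both pivots, the entry at constraint row 1, column u2 is 0.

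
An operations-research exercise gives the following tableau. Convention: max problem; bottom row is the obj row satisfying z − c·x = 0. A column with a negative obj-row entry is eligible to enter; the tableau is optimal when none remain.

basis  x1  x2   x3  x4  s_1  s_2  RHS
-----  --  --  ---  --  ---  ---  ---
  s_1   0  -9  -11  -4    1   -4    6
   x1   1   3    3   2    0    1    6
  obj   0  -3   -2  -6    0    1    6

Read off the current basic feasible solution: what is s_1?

s_1 is basic (row 1); its value is the RHS of that row, 6.

6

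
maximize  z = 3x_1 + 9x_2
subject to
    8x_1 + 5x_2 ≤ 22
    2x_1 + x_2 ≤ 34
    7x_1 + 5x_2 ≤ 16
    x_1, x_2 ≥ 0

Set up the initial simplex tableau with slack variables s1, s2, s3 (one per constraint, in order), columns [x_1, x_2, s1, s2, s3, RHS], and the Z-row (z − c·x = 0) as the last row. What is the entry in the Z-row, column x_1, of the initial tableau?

-3

The Z-row carries the negated objective coefficients: the x_1 entry is -3.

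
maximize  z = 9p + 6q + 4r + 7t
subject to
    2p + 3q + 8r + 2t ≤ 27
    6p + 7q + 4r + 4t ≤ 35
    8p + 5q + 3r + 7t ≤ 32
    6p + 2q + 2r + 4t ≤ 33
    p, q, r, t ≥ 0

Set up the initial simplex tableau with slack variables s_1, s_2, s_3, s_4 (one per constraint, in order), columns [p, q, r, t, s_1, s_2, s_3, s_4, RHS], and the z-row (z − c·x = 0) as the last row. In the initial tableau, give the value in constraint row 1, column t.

2

Constraint 1 has coefficient 2 on t.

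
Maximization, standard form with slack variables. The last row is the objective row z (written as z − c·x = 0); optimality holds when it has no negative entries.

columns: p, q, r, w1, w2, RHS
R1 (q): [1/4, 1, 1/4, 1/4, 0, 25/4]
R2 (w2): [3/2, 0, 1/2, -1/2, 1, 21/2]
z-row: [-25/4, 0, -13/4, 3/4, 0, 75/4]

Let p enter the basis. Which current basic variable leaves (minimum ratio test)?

w2

Column p entries and ratios — q: (25/4)/(1/4) = 25; w2: (21/2)/(3/2) = 7.
Smallest ratio is 7 in the row of w2, so w2 leaves.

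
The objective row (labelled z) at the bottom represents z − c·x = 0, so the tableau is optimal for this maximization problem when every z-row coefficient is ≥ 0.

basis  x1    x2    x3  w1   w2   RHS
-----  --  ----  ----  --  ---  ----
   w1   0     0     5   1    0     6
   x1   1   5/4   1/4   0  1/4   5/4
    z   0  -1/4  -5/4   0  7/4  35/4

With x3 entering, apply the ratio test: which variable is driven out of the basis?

Column x3 entries and ratios — w1: 6/5 = 6/5; x1: (5/4)/(1/4) = 5.
Smallest ratio is 6/5 in the row of w1, so w1 leaves.

w1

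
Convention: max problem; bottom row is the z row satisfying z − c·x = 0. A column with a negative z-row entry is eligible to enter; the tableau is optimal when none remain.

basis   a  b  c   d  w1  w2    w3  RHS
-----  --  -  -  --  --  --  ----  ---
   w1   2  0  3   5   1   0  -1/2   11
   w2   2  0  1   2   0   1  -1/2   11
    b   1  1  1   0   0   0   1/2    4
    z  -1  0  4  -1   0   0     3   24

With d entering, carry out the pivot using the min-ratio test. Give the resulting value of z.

131/5

Ratio test on column d — row 1: 11/5 = 11/5; row 2: 11/2 = 11/2; row 3: entry 0 ≤ 0. Minimum is 11/5 at row 1 (w1 leaves); pivot element 5.
Pivot on row 1; the z-row RHS becomes 24 − (-1)·(11/5) = 131/5.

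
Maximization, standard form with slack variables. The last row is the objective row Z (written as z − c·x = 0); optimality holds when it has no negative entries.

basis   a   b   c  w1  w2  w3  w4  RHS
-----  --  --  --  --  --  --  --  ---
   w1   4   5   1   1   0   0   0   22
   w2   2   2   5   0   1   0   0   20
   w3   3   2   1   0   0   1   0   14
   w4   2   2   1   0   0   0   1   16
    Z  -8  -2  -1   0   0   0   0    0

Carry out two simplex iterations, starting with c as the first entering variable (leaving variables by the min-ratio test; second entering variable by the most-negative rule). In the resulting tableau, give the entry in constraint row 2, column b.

Ratio test on column c — row 1: 22/1 = 22; row 2: 20/5 = 4; row 3: 14/1 = 14; row 4: 16/1 = 16. Minimum is 4 at row 2 (w2 leaves); pivot element 5.
Divide row 2 by 5; eliminate column c from the other rows.
Second iteration: most negative Z-row entry is -38/5 in column a, so a enters.
Ratio test on column a — row 1: 18/(18/5) = 5; row 2: 4/(2/5) = 10; row 3: 10/(13/5) = 50/13; row 4: 12/(8/5) = 15/2. Minimum is 50/13 at row 3 (w3 leaves); pivot element 13/5.
Divide row 3 by 13/5; eliminate column a from the other rows.
After both pivots, the entry at constraint row 2, column b is 2/13.

2/13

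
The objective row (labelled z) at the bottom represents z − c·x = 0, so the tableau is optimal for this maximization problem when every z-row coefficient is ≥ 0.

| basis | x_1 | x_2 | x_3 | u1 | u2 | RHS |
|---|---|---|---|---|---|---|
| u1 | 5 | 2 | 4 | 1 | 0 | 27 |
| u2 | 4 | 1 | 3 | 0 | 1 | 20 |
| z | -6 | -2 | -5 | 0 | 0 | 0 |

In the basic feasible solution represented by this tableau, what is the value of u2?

u2 is basic (row 2); its value is the RHS of that row, 20.

20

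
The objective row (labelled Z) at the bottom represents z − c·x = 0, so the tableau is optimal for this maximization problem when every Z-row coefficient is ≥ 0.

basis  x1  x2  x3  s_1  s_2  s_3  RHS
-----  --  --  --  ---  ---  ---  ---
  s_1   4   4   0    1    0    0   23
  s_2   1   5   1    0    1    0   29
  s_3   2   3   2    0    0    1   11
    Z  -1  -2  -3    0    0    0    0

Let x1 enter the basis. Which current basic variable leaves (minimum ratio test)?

s_3

Column x1 entries and ratios — s_1: 23/4 = 23/4; s_2: 29/1 = 29; s_3: 11/2 = 11/2.
Smallest ratio is 11/2 in the row of s_3, so s_3 leaves.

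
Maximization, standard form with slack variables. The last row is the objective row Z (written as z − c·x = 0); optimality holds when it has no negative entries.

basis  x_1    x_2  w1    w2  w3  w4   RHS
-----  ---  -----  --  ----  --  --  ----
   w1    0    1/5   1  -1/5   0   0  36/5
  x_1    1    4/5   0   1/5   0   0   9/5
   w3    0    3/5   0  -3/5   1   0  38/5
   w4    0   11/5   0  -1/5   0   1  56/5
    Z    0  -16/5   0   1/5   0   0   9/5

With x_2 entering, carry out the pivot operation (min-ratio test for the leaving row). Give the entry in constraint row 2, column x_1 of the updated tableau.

Ratio test on column x_2 — row 1: (36/5)/(1/5) = 36; row 2: (9/5)/(4/5) = 9/4; row 3: (38/5)/(3/5) = 38/3; row 4: (56/5)/(11/5) = 56/11. Minimum is 9/4 at row 2 (x_1 leaves); pivot element 4/5.
Divide row 2 by 4/5; eliminate column x_2 from the other rows.
In the new row 2, the x_1 entry is the old entry divided by the pivot: 1/(4/5) = 5/4.

5/4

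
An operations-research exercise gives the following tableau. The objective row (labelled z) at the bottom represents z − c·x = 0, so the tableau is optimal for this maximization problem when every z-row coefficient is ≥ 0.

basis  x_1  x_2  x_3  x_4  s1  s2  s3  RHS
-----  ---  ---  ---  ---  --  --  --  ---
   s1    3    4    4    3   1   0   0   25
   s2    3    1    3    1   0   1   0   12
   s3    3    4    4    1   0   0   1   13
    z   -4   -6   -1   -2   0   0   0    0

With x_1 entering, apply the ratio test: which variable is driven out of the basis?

s2

Column x_1 entries and ratios — s1: 25/3 = 25/3; s2: 12/3 = 4; s3: 13/3 = 13/3.
Smallest ratio is 4 in the row of s2, so s2 leaves.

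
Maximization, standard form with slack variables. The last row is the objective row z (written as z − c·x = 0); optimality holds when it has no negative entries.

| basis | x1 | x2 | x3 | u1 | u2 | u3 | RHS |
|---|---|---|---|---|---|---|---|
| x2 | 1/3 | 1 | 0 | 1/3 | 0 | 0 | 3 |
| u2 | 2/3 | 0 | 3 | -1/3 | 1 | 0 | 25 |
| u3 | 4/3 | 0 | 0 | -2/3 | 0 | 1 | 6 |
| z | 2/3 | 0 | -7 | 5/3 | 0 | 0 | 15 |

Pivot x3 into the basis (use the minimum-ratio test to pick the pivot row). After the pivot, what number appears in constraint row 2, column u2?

Ratio test on column x3 — row 1: entry 0 ≤ 0; row 2: 25/3 = 25/3; row 3: entry 0 ≤ 0. Minimum is 25/3 at row 2 (u2 leaves); pivot element 3.
Divide row 2 by 3; eliminate column x3 from the other rows.
In the new row 2, the u2 entry is the old entry divided by the pivot: 1/3 = 1/3.

1/3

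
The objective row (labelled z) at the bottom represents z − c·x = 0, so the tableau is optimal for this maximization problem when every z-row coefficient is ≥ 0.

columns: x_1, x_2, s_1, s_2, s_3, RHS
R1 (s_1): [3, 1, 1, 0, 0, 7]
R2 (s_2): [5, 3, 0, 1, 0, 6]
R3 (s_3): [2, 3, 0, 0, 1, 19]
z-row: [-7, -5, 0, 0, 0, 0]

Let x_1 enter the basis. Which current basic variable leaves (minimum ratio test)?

s_2

Column x_1 entries and ratios — s_1: 7/3 = 7/3; s_2: 6/5 = 6/5; s_3: 19/2 = 19/2.
Smallest ratio is 6/5 in the row of s_2, so s_2 leaves.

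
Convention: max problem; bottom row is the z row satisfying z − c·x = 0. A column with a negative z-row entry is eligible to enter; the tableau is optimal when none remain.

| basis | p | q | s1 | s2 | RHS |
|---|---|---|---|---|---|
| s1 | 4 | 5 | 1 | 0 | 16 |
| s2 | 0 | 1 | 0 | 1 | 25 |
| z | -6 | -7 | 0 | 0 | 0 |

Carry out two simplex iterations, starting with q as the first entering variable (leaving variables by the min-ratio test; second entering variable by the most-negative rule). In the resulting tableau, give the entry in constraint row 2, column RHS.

Ratio test on column q — row 1: 16/5 = 16/5; row 2: 25/1 = 25. Minimum is 16/5 at row 1 (s1 leaves); pivot element 5.
Divide row 1 by 5; eliminate column q from the other rows.
Second iteration: most negative z-row entry is -2/5 in column p, so p enters.
Ratio test on column p — row 1: (16/5)/(4/5) = 4; row 2: entry -4/5 ≤ 0. Minimum is 4 at row 1 (q leaves); pivot element 4/5.
Divide row 1 by 4/5; eliminate column p from the other rows.
After both pivots, the entry at constraint row 2, column RHS is 25.

25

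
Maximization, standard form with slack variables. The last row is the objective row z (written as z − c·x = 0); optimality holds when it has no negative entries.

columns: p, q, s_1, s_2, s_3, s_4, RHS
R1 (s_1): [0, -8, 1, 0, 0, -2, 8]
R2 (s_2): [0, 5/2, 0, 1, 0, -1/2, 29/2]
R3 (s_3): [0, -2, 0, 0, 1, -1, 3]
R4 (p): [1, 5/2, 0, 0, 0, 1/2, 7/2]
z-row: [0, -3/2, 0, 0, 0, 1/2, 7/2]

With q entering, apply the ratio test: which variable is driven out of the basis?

p

Column q entries and ratios — s_1: -8 ≤ 0, skip; s_2: (29/2)/(5/2) = 29/5; s_3: -2 ≤ 0, skip; p: (7/2)/(5/2) = 7/5.
Smallest ratio is 7/5 in the row of p, so p leaves.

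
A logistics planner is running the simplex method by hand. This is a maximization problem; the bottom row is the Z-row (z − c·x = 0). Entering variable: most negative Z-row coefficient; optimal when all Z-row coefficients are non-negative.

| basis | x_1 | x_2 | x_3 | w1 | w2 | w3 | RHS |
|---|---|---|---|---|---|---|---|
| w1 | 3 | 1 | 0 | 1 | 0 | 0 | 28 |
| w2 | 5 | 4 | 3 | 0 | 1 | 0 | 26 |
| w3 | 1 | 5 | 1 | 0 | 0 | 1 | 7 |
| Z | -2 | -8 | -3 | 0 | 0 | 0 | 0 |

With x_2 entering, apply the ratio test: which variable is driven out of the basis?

Column x_2 entries and ratios — w1: 28/1 = 28; w2: 26/4 = 13/2; w3: 7/5 = 7/5.
Smallest ratio is 7/5 in the row of w3, so w3 leaves.

w3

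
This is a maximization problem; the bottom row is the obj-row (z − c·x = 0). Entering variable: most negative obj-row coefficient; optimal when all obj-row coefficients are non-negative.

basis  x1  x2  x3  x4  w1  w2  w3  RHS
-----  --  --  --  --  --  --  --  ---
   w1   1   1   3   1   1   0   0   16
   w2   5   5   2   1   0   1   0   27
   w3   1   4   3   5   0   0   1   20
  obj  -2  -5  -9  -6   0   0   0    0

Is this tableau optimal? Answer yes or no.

The obj-row has a negative entry -9 in column x3, so it is not optimal.

no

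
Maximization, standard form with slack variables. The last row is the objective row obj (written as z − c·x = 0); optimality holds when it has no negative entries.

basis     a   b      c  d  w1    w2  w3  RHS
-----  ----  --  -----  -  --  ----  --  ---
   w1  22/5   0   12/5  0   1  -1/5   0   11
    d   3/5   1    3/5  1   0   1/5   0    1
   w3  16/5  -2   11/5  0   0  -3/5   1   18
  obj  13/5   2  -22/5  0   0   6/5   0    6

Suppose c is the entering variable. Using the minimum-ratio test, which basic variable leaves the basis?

d

Column c entries and ratios — w1: 11/(12/5) = 55/12; d: 1/(3/5) = 5/3; w3: 18/(11/5) = 90/11.
Smallest ratio is 5/3 in the row of d, so d leaves.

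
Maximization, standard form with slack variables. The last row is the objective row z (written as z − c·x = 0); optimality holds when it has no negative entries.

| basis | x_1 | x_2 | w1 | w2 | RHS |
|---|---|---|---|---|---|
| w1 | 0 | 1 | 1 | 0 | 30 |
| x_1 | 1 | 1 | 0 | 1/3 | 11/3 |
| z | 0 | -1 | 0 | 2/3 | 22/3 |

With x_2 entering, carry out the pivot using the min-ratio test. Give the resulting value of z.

Ratio test on column x_2 — row 1: 30/1 = 30; row 2: (11/3)/1 = 11/3. Minimum is 11/3 at row 2 (x_1 leaves); pivot element 1.
Pivot on row 2; the z-row RHS becomes 22/3 − (-1)·(11/3) = 11.

11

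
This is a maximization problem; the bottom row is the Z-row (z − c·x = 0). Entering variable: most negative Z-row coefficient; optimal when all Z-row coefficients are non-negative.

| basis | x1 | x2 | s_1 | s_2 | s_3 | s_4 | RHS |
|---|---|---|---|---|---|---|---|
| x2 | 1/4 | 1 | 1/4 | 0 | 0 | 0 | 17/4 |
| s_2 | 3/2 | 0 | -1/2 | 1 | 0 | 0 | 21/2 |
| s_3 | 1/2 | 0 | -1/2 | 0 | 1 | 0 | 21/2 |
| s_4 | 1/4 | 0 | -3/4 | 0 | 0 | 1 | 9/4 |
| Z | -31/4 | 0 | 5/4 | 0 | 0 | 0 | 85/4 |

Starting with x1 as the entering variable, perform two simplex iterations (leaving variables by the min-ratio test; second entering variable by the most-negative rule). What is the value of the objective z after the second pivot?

171/2

Ratio test on column x1 — row 1: (17/4)/(1/4) = 17; row 2: (21/2)/(3/2) = 7; row 3: (21/2)/(1/2) = 21; row 4: (9/4)/(1/4) = 9. Minimum is 7 at row 2 (s_2 leaves); pivot element 3/2.
Pivot on row 2; the Z-row RHS becomes 85/4 − (-31/4)·7 = 151/2.
Next entering variable (most negative Z-row entry -4/3): s_1.
Ratio test on column s_1 — row 1: (5/2)/(1/3) = 15/2; row 2: entry -1/3 ≤ 0; row 3: entry -1/3 ≤ 0; row 4: entry -2/3 ≤ 0. Minimum is 15/2 at row 1 (x2 leaves); pivot element 1/3.
After the second pivot the Z-row RHS is 151/2 − (-4/3)·(15/2) = 171/2.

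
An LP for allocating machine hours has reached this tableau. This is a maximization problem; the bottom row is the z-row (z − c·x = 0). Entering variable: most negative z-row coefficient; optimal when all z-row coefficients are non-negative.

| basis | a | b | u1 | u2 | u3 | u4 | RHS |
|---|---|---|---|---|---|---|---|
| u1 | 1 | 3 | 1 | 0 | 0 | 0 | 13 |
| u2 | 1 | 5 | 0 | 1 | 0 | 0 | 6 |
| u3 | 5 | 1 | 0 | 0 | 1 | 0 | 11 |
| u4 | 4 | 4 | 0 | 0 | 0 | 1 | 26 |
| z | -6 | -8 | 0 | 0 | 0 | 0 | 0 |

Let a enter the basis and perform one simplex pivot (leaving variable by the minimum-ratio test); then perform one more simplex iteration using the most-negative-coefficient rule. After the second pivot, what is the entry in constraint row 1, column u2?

-7/12

Ratio test on column a — row 1: 13/1 = 13; row 2: 6/1 = 6; row 3: 11/5 = 11/5; row 4: 26/4 = 13/2. Minimum is 11/5 at row 3 (u3 leaves); pivot element 5.
Divide row 3 by 5; eliminate column a from the other rows.
Second iteration: most negative z-row entry is -34/5 in column b, so b enters.
Ratio test on column b — row 1: (54/5)/(14/5) = 27/7; row 2: (19/5)/(24/5) = 19/24; row 3: (11/5)/(1/5) = 11; row 4: (86/5)/(16/5) = 43/8. Minimum is 19/24 at row 2 (u2 leaves); pivot element 24/5.
Divide row 2 by 24/5; eliminate column b from the other rows.
After both pivots, the entry at constraint row 1, column u2 is -7/12.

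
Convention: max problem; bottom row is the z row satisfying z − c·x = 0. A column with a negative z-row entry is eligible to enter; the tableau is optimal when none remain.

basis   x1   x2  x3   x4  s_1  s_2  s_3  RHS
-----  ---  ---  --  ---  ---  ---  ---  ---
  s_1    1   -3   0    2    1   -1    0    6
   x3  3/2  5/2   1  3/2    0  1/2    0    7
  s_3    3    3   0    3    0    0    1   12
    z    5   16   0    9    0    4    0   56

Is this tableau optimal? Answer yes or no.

yes

Every z-row coefficient is ≥ 0, so the tableau is optimal.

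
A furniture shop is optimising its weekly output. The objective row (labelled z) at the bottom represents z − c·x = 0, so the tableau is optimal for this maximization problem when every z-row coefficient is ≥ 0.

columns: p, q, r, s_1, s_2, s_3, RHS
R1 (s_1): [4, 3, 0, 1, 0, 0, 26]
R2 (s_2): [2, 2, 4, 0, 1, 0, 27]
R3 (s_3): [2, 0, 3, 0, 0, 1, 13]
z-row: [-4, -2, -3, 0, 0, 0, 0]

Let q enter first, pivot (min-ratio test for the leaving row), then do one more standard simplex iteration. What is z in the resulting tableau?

Ratio test on column q — row 1: 26/3 = 26/3; row 2: 27/2 = 27/2; row 3: entry 0 ≤ 0. Minimum is 26/3 at row 1 (s_1 leaves); pivot element 3.
Pivot on row 1; the z-row RHS becomes 0 − (-2)·(26/3) = 52/3.
Next entering variable (most negative z-row entry -3): r.
Ratio test on column r — row 1: entry 0 ≤ 0; row 2: (29/3)/4 = 29/12; row 3: 13/3 = 13/3. Minimum is 29/12 at row 2 (s_2 leaves); pivot element 4.
After the second pivot the z-row RHS is 52/3 − (-3)·(29/12) = 295/12.

295/12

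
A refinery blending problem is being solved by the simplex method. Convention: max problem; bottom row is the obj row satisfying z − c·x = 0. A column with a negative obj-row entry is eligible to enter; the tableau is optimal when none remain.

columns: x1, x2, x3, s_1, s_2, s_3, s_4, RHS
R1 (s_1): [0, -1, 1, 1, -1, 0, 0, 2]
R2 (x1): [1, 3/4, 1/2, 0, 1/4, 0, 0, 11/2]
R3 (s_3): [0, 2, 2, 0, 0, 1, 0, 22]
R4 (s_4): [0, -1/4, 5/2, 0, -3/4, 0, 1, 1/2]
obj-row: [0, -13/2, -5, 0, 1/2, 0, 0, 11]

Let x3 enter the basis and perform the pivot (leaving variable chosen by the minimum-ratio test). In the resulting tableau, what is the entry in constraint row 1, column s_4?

Ratio test on column x3 — row 1: 2/1 = 2; row 2: (11/2)/(1/2) = 11; row 3: 22/2 = 11; row 4: (1/2)/(5/2) = 1/5. Minimum is 1/5 at row 4 (s_4 leaves); pivot element 5/2.
Divide row 4 by 5/2; eliminate column x3 from the other rows.
Row 1 update in column s_4: 0 − 1·(2/5) = -2/5.

-2/5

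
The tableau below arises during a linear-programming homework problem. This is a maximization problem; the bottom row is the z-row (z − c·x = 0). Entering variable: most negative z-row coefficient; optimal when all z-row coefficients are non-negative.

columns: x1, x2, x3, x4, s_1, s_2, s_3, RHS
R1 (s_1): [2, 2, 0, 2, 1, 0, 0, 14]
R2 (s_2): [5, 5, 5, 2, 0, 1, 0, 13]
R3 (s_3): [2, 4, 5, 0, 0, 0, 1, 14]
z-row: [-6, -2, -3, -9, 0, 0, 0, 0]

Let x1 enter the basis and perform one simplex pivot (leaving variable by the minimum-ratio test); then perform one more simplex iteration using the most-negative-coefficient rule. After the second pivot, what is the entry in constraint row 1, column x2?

Ratio test on column x1 — row 1: 14/2 = 7; row 2: 13/5 = 13/5; row 3: 14/2 = 7. Minimum is 13/5 at row 2 (s_2 leaves); pivot element 5.
Divide row 2 by 5; eliminate column x1 from the other rows.
Second iteration: most negative z-row entry is -33/5 in column x4, so x4 enters.
Ratio test on column x4 — row 1: (44/5)/(6/5) = 22/3; row 2: (13/5)/(2/5) = 13/2; row 3: entry -4/5 ≤ 0. Minimum is 13/2 at row 2 (x1 leaves); pivot element 2/5.
Divide row 2 by 2/5; eliminate column x4 from the other rows.
After both pivots, the entry at constraint row 1, column x2 is -3.

-3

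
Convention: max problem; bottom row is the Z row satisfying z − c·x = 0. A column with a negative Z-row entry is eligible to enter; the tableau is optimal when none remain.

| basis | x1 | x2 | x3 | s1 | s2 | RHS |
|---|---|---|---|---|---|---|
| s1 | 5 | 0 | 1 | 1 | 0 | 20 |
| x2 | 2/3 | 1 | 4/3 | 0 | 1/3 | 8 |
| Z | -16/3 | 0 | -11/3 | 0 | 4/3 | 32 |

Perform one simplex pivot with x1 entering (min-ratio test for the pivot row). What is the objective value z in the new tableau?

Ratio test on column x1 — row 1: 20/5 = 4; row 2: 8/(2/3) = 12. Minimum is 4 at row 1 (s1 leaves); pivot element 5.
Pivot on row 1; the Z-row RHS becomes 32 − (-16/3)·4 = 160/3.

160/3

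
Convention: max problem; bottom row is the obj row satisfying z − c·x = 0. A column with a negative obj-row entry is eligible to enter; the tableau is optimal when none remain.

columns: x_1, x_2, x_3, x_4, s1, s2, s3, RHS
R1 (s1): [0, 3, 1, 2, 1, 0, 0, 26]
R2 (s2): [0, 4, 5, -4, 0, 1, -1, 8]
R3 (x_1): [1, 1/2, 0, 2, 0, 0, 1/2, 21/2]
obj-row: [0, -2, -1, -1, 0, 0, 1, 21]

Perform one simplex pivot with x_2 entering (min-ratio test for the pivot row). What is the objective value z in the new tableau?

25

Ratio test on column x_2 — row 1: 26/3 = 26/3; row 2: 8/4 = 2; row 3: (21/2)/(1/2) = 21. Minimum is 2 at row 2 (s2 leaves); pivot element 4.
Pivot on row 2; the obj-row RHS becomes 21 − (-2)·2 = 25.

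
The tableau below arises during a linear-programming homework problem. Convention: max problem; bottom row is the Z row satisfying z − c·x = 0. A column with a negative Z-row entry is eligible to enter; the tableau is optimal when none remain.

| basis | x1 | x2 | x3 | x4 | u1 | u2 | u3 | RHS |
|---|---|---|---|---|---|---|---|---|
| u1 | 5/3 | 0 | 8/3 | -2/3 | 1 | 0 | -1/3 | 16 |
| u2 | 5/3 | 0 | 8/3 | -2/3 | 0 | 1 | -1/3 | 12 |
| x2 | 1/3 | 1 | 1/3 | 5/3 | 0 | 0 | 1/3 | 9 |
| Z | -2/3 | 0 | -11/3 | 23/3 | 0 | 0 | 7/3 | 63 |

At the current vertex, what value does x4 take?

0

x4 is not in the basis, so in the current basic feasible solution x4 = 0.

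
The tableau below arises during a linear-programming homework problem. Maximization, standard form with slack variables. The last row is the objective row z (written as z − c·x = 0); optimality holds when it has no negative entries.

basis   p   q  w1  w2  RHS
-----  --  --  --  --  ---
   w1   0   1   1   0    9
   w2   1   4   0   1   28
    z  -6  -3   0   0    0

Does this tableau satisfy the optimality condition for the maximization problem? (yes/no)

The z-row has a negative entry -6 in column p, so it is not optimal.

no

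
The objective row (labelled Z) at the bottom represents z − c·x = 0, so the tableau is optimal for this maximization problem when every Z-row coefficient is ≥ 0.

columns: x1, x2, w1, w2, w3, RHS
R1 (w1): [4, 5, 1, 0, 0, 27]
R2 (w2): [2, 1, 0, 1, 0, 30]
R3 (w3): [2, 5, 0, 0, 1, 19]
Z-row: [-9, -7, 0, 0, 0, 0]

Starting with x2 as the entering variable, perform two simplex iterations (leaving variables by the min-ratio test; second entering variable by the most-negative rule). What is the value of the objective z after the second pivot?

257/5

Ratio test on column x2 — row 1: 27/5 = 27/5; row 2: 30/1 = 30; row 3: 19/5 = 19/5. Minimum is 19/5 at row 3 (w3 leaves); pivot element 5.
Pivot on row 3; the Z-row RHS becomes 0 − (-7)·(19/5) = 133/5.
Next entering variable (most negative Z-row entry -31/5): x1.
Ratio test on column x1 — row 1: 8/2 = 4; row 2: (131/5)/(8/5) = 131/8; row 3: (19/5)/(2/5) = 19/2. Minimum is 4 at row 1 (w1 leaves); pivot element 2.
After the second pivot the Z-row RHS is 133/5 − (-31/5)·4 = 257/5.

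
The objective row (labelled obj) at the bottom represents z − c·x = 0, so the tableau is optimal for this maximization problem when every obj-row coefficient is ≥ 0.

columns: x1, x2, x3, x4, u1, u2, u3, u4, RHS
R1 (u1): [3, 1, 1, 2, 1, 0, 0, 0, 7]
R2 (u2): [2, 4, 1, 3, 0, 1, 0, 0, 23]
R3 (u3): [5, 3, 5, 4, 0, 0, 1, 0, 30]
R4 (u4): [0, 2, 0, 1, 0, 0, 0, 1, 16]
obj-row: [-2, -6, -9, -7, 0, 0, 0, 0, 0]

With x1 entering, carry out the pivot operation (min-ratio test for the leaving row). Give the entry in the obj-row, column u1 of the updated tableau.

Ratio test on column x1 — row 1: 7/3 = 7/3; row 2: 23/2 = 23/2; row 3: 30/5 = 6; row 4: entry 0 ≤ 0. Minimum is 7/3 at row 1 (u1 leaves); pivot element 3.
Divide row 1 by 3; eliminate column x1 from the other rows.
obj-row update in column u1: 0 − (-2)·(1/3) = 2/3.

2/3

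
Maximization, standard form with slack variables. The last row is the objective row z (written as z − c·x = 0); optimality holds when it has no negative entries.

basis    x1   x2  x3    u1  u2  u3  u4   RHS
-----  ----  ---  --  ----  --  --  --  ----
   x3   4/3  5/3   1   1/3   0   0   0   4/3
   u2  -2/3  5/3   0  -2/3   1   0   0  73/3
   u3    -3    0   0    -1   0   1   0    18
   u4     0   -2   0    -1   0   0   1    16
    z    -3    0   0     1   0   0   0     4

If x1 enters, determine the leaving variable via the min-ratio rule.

x3

Column x1 entries and ratios — x3: (4/3)/(4/3) = 1; u2: -2/3 ≤ 0, skip; u3: -3 ≤ 0, skip; u4: 0 ≤ 0, skip.
Smallest ratio is 1 in the row of x3, so x3 leaves.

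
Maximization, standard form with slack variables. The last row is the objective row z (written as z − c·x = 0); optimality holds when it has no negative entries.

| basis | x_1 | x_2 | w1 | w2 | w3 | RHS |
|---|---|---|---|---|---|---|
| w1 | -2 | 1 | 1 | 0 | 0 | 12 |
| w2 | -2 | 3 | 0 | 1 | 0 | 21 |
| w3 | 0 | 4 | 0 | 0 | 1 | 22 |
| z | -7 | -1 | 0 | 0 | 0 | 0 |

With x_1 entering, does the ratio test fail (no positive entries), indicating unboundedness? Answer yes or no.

Every constraint-row entry in column x_1 is ≤ 0, so increasing x_1 is unbounded.

yes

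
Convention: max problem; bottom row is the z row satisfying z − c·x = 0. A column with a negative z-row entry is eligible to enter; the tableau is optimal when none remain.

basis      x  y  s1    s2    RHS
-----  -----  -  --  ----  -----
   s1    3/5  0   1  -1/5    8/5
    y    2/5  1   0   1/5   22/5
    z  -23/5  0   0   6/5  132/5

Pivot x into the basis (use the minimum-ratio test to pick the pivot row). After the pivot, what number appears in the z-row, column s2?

Ratio test on column x — row 1: (8/5)/(3/5) = 8/3; row 2: (22/5)/(2/5) = 11. Minimum is 8/3 at row 1 (s1 leaves); pivot element 3/5.
Divide row 1 by 3/5; eliminate column x from the other rows.
z-row update in column s2: 6/5 − (-23/5)·(-1/3) = -1/3.

-1/3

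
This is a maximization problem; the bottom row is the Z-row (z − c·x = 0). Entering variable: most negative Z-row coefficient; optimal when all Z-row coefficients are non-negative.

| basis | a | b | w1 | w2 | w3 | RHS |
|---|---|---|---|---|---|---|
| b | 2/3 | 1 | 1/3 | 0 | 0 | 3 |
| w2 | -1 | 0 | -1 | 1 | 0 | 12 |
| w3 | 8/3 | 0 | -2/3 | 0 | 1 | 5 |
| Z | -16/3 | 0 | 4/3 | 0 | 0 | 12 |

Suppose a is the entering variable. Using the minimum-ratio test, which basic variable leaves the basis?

w3

Column a entries and ratios — b: 3/(2/3) = 9/2; w2: -1 ≤ 0, skip; w3: 5/(8/3) = 15/8.
Smallest ratio is 15/8 in the row of w3, so w3 leaves.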